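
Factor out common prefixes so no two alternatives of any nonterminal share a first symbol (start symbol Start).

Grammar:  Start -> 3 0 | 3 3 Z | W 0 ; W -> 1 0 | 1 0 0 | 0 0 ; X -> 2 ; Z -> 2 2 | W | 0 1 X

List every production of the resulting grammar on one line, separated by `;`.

Start -> W 0 | 3 Start1; W -> 0 0 | 1 0 W1; X -> 2; Z -> 2 2 | W | 0 1 X; Start1 -> 0 | 3 Z; W1 -> eps | 0

Start has alternatives sharing prefix '3': factor to Start → 3 Start1 with Start1 → 0 | 3 Z.
W has alternatives sharing prefix '1 0': factor to W → 1 0 W1 with W1 → ε | 0.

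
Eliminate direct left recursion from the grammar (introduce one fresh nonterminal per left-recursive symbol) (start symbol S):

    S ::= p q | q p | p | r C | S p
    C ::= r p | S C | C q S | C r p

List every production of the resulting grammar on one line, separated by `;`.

S ::= p q S' | q p S' | p S' | r C S'; C ::= r p C' | S C C'; S' ::= p S' | eps; C' ::= q S C' | r p C' | eps

Left recursion appears on S, C.
For S: α = {p}, β = {p q, q p, p, r C}. Rewrite as S → β S' and S' → α S' | ε.
For C: α = {q S, r p}, β = {r p, S C}. Rewrite as C → β C' and C' → α C' | ε.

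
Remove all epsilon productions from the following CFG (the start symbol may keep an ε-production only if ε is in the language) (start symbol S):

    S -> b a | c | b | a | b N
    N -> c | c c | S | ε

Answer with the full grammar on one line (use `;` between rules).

The nullable symbols are {N}.
ε ∉ L(G), so no ε-production is kept.

S -> b a | c | b | a | b N; N -> c | c c | S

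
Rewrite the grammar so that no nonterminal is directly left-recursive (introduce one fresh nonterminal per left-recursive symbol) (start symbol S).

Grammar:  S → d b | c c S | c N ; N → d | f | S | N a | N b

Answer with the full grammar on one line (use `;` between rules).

S → d b | c c S | c N; N → d N' | f N' | S N'; N' → a N' | b N' | ε

Left recursion appears on N.
For N: α = {a, b}, β = {d, f, S}. Rewrite as N → β N' and N' → α N' | ε.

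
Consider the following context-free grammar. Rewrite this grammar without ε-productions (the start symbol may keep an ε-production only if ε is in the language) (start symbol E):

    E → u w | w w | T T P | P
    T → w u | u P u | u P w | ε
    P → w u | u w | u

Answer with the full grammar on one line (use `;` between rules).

Nullable nonterminals: {T}.
ε ∉ L(G), so no ε-production is kept.
Expand every rule over subsets of its nullable positions: E → T T P gives T T P | T P | P.

E → u w | w w | T T P | T P | P; T → w u | u P u | u P w; P → w u | u w | u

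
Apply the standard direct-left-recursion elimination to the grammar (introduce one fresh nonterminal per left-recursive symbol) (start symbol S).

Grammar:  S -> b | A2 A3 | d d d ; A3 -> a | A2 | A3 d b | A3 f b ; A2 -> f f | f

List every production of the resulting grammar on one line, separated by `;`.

Left recursion appears on A3.
For A3: α = {d b, f b}, β = {a, A2}. Rewrite as A3 → β A3' and A3' → α A3' | ε.

S -> b | A2 A3 | d d d; A3 -> a A3' | A2 A3'; A2 -> f f | f; A3' -> d b A3' | f b A3' | epsilon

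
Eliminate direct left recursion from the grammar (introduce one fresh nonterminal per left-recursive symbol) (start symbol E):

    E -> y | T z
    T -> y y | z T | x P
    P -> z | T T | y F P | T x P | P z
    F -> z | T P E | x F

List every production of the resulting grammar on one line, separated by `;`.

E -> y | T z; T -> y y | z T | x P; P -> z P' | T T P' | y F P P' | T x P P'; F -> z | T P E | x F; P' -> z P' | ε

P is directly left-recursive.
For P: α = {z}, β = {z, T T, y F P, T x P}. Rewrite as P → β P' and P' → α P' | ε.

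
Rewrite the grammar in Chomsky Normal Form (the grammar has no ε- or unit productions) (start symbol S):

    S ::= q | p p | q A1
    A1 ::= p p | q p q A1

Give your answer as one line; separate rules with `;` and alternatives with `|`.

S ::= q | X1 X1 | X2 A1; A1 ::= X1 X1 | X2 Y1; X1 ::= p; X2 ::= q; Y1 ::= X1 Y2; Y2 ::= X2 A1

Introduce a nonterminal for each terminal appearing in a rule of length ≥ 2: X1 → p, X2 → q.
Binarize each right-hand side of length ≥ 3 by chaining fresh nonterminals (Y1, Y2, …): affected rules were A1 → X2 X1 X2 A1.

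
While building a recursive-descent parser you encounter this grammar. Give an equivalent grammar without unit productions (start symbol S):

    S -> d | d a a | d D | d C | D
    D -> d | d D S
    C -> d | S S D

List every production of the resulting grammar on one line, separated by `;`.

Unit pairs: S ⇒* {D}.
Replace each nonterminal's rules with the union of the non-unit rules of every nonterminal it unit-derives.

S -> d | d D S | d a a | d D | d C; D -> d | d D S; C -> d | S S D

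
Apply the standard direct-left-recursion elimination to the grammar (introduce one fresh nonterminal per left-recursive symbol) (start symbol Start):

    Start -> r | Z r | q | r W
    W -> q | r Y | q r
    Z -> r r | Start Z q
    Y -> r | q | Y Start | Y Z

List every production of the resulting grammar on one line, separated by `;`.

Start -> r | Z r | q | r W; W -> q | r Y | q r; Z -> r r | Start Z q; Y -> r Y1 | q Y1; Y1 -> Start Y1 | Z Y1 | ε

Directly left-recursive nonterminal: Y.
For Y: α = {Start, Z}, β = {r, q}. Rewrite as Y → β Y1 and Y1 → α Y1 | ε.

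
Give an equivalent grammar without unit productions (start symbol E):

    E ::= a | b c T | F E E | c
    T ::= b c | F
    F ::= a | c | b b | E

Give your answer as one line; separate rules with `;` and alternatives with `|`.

E ::= a | b c T | F E E | c; T ::= a | b c T | F E E | c | b b | b c; F ::= a | b c T | F E E | c | b b

Unit pairs: F ⇒* {E}; T ⇒* {E, F}.
For each unit pair (A, B), copy every non-unit production of B to A, then drop all unit productions.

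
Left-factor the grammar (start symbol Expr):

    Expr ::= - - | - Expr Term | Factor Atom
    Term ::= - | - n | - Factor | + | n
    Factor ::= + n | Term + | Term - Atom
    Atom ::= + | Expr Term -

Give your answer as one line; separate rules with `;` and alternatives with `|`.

Expr has alternatives sharing prefix '-': factor to Expr → - Expr1 with Expr1 → - | Expr Term.
Term has alternatives sharing prefix '-': factor to Term → - Term1 with Term1 → ε | n | Factor.
Factor has alternatives sharing prefix 'Term': factor to Factor → Term Factor1 with Factor1 → + | - Atom.

Expr ::= Factor Atom | - Expr1; Term ::= + | n | - Term1; Factor ::= + n | Term Factor1; Atom ::= + | Expr Term -; Expr1 ::= - | Expr Term; Term1 ::= ε | n | Factor; Factor1 ::= + | - Atom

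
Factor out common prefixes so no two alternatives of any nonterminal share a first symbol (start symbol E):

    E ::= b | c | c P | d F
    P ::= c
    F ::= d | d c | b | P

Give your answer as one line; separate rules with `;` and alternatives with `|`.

E ::= b | d F | c E'; P ::= c; F ::= b | P | d F'; E' ::= epsilon | P; F' ::= epsilon | c

E has alternatives sharing prefix 'c': factor to E → c E' with E' → ε | P.
F has alternatives sharing prefix 'd': factor to F → d F' with F' → ε | c.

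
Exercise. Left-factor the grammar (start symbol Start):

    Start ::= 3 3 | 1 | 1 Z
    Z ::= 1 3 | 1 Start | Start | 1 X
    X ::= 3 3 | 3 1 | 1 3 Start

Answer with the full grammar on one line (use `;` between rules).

Start ::= 3 3 | 1 Start1; Z ::= Start | 1 Z1; X ::= 1 3 Start | 3 X1; Start1 ::= ε | Z; Z1 ::= 3 | Start | X; X1 ::= 3 | 1

Start has alternatives sharing prefix '1': factor to Start → 1 Start1 with Start1 → ε | Z.
Z has alternatives sharing prefix '1': factor to Z → 1 Z1 with Z1 → 3 | Start | X.
X has alternatives sharing prefix '3': factor to X → 3 X1 with X1 → 3 | 1.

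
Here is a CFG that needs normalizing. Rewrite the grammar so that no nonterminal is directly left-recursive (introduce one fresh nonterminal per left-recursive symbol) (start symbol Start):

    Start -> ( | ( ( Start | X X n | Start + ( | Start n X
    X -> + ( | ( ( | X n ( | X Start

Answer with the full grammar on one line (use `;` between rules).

Start, X are directly left-recursive.
For Start: α = {+ (, n X}, β = {(, ( ( Start, X X n}. Rewrite as Start → β Start1 and Start1 → α Start1 | ε.
For X: α = {n (, Start}, β = {+ (, ( (}. Rewrite as X → β X1 and X1 → α X1 | ε.

Start -> ( Start1 | ( ( Start Start1 | X X n Start1; X -> + ( X1 | ( ( X1; Start1 -> + ( Start1 | n X Start1 | eps; X1 -> n ( X1 | Start X1 | eps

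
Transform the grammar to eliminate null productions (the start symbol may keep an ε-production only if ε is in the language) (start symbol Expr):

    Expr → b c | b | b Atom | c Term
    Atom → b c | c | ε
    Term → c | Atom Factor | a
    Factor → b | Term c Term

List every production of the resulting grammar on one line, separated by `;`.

The nullable symbols are {Atom}.
ε ∉ L(G), so no ε-production is kept.
Expand every rule over subsets of its nullable positions: Term → Atom Factor gives Atom Factor | Factor.

Expr → b c | b | b Atom | c Term; Atom → b c | c; Term → c | Atom Factor | Factor | a; Factor → b | Term c Term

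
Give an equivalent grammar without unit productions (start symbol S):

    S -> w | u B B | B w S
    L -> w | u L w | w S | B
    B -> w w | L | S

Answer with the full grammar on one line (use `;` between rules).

Unit pairs: B ⇒* {L, S}; L ⇒* {B, S}.
For each unit pair (A, B), copy every non-unit production of B to A, then drop all unit productions.

S -> w | u B B | B w S; L -> w | u L w | w S | w w | u B B | B w S; B -> w | u L w | w S | w w | u B B | B w S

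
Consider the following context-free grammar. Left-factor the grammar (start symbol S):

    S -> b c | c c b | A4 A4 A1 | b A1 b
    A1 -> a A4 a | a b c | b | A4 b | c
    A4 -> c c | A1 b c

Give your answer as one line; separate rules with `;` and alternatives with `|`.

S has alternatives sharing prefix 'b': factor to S → b S' with S' → c | A1 b.
A1 has alternatives sharing prefix 'a': factor to A1 → a A1' with A1' → A4 a | b c.

S -> c c b | A4 A4 A1 | b S'; A1 -> b | A4 b | c | a A1'; A4 -> c c | A1 b c; S' -> c | A1 b; A1' -> A4 a | b c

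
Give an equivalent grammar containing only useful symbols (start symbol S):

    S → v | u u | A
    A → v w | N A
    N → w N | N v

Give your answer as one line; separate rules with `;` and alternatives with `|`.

S → v | u u | A; A → v w

Generating nonterminals: {A, S}.
Reachable from S after that: {A, S}.
Removed useless symbols: {N} and every production mentioning them.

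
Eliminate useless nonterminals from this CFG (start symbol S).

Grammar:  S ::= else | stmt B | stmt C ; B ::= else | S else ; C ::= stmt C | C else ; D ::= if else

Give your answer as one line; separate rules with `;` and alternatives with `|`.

Generating nonterminals: {B, D, S}.
Reachable from S after that: {B, S}.
Removed useless symbols: {C, D} and every production mentioning them.

S ::= else | stmt B; B ::= else | S else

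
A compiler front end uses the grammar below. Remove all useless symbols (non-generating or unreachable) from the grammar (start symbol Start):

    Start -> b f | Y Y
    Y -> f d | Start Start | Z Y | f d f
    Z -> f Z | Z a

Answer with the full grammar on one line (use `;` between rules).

Start -> b f | Y Y; Y -> f d | Start Start | f d f

Generating nonterminals: {Start, Y}.
Reachable from Start after that: {Start, Y}.
Removed useless symbols: {Z} and every production mentioning them.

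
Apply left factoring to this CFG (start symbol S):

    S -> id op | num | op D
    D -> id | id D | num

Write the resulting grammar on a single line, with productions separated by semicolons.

D has alternatives sharing prefix 'id': factor to D → id D' with D' → ε | D.

S -> id op | num | op D; D -> num | id D'; D' -> epsilon | D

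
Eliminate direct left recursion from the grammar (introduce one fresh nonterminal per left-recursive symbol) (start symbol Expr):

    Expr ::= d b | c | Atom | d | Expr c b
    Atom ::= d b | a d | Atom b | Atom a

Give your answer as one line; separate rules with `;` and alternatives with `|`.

Expr ::= d b Expr1 | c Expr1 | Atom Expr1 | d Expr1; Atom ::= d b Atom1 | a d Atom1; Expr1 ::= c b Expr1 | ε; Atom1 ::= b Atom1 | a Atom1 | ε

Left recursion appears on Expr, Atom.
For Expr: α = {c b}, β = {d b, c, Atom, d}. Rewrite as Expr → β Expr1 and Expr1 → α Expr1 | ε.
For Atom: α = {b, a}, β = {d b, a d}. Rewrite as Atom → β Atom1 and Atom1 → α Atom1 | ε.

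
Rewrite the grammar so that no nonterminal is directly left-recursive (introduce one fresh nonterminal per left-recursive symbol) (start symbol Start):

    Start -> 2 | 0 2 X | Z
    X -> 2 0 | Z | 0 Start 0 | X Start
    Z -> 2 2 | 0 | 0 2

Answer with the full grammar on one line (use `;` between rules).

Directly left-recursive nonterminal: X.
For X: α = {Start}, β = {2 0, Z, 0 Start 0}. Rewrite as X → β X1 and X1 → α X1 | ε.

Start -> 2 | 0 2 X | Z; X -> 2 0 X1 | Z X1 | 0 Start 0 X1; Z -> 2 2 | 0 | 0 2; X1 -> Start X1 | ε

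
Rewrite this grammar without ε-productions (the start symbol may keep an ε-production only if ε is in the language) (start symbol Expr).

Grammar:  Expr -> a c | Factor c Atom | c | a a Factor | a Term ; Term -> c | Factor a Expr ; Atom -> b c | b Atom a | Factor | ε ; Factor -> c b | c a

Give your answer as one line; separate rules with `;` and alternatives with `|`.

Expr -> a c | Factor c Atom | Factor c | c | a a Factor | a Term; Term -> c | Factor a Expr; Atom -> b c | b Atom a | b a | Factor; Factor -> c b | c a

Nullable nonterminals: {Atom}.
ε ∉ L(G), so no ε-production is kept.
Expand every rule over subsets of its nullable positions: Expr → Factor c Atom gives Factor c Atom | Factor c. Atom → b Atom a gives b Atom a | b a.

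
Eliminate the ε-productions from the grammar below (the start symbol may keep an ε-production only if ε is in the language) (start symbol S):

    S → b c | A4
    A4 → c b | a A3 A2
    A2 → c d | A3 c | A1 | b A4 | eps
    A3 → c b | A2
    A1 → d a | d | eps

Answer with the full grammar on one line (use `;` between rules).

Nullable set = {A1, A2, A3}.
ε ∉ L(G), so no ε-production is kept.
Expand every rule over subsets of its nullable positions: A4 → a A3 A2 gives a A3 A2 | a A3 | a A2 | a. A2 → A3 c gives A3 c | c.

S → b c | A4; A4 → c b | a A3 A2 | a A3 | a A2 | a; A2 → c d | A3 c | c | A1 | b A4; A3 → c b | A2; A1 → d a | d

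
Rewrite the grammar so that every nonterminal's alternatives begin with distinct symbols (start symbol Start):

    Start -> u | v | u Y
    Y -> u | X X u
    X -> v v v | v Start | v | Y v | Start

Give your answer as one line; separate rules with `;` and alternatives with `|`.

Start -> v | u Start1; Y -> u | X X u; X -> Y v | Start | v X1; Start1 -> ε | Y; X1 -> v v | Start | ε

Start has alternatives sharing prefix 'u': factor to Start → u Start1 with Start1 → ε | Y.
X has alternatives sharing prefix 'v': factor to X → v X1 with X1 → v v | Start | ε.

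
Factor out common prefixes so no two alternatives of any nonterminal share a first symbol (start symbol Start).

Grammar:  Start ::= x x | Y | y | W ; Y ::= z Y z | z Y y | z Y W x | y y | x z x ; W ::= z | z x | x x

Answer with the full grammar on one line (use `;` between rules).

Start ::= x x | Y | y | W; Y ::= y y | x z x | z Y Y1; W ::= x x | z W1; Y1 ::= z | y | W x; W1 ::= epsilon | x

Y has alternatives sharing prefix 'z Y': factor to Y → z Y Y1 with Y1 → z | y | W x.
W has alternatives sharing prefix 'z': factor to W → z W1 with W1 → ε | x.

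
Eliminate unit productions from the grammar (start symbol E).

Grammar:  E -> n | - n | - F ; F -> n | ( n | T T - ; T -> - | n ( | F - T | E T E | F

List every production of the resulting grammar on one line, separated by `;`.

E -> n | - n | - F; F -> n | ( n | T T -; T -> n | ( n | T T - | - | n ( | F - T | E T E

Unit pairs: T ⇒* {F}.
Replace each nonterminal's rules with the union of the non-unit rules of every nonterminal it unit-derives.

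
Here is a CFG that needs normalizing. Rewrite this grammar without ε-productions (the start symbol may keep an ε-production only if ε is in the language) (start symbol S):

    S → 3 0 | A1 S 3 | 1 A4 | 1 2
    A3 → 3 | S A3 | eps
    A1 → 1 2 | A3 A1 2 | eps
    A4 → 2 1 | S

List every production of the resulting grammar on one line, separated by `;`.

Nullable nonterminals: {A1, A3}.
ε ∉ L(G), so no ε-production is kept.
Expand every rule over subsets of its nullable positions: S → A1 S 3 gives A1 S 3 | S 3. A3 → S A3 gives S A3 | S. A1 → A3 A1 2 gives A3 A1 2 | A3 2 | A1 2 | 2.

S → 3 0 | A1 S 3 | S 3 | 1 A4 | 1 2; A3 → 3 | S A3 | S; A1 → 1 2 | A3 A1 2 | A3 2 | A1 2 | 2; A4 → 2 1 | S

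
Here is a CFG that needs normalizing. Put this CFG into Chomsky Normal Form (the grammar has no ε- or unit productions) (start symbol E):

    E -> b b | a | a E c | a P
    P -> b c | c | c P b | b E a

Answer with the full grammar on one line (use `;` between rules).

E -> X1 X1 | a | X2 Y1 | X2 P; P -> X1 X3 | c | X3 Y2 | X1 Y3; X1 -> b; X2 -> a; X3 -> c; Y1 -> E X3; Y2 -> P X1; Y3 -> E X2

Introduce a nonterminal for each terminal appearing in a rule of length ≥ 2: X1 → b, X2 → a, X3 → c.
Binarize each right-hand side of length ≥ 3 by chaining fresh nonterminals (Y1, Y2, …): affected rules were E → X2 E X3; P → X3 P X1; P → X1 E X2.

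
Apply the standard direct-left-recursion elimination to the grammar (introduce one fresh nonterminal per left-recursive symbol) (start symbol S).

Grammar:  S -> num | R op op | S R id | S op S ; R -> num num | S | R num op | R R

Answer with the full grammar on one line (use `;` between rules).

Directly left-recursive nonterminals: S, R.
For S: α = {R id, op S}, β = {num, R op op}. Rewrite as S → β S' and S' → α S' | ε.
For R: α = {num op, R}, β = {num num, S}. Rewrite as R → β R' and R' → α R' | ε.

S -> num S' | R op op S'; R -> num num R' | S R'; S' -> R id S' | op S S' | eps; R' -> num op R' | R R' | eps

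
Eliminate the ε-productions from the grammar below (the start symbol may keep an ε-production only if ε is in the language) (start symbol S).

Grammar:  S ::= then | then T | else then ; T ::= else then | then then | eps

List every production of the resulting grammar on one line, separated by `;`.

Nullable nonterminals: {T}.
ε ∉ L(G), so no ε-production is kept.

S ::= then | then T | else then; T ::= else then | then then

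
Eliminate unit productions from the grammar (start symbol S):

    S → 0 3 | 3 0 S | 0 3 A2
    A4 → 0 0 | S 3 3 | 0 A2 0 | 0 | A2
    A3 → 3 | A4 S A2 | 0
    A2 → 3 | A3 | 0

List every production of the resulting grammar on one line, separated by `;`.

Unit pairs: A2 ⇒* {A3}; A4 ⇒* {A2, A3}.
Replace each nonterminal's rules with the union of the non-unit rules of every nonterminal it unit-derives.

S → 0 3 | 3 0 S | 0 3 A2; A4 → 0 0 | S 3 3 | 0 A2 0 | 0 | 3 | A4 S A2; A3 → 3 | A4 S A2 | 0; A2 → 3 | 0 | A4 S A2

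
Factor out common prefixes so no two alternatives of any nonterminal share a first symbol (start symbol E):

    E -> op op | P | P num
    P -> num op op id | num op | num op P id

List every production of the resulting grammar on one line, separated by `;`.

E -> op op | P E'; P -> num op P'; E' -> ε | num; P' -> op id | ε | P id

E has alternatives sharing prefix 'P': factor to E → P E' with E' → ε | num.
P has alternatives sharing prefix 'num op': factor to P → num op P' with P' → op id | ε | P id.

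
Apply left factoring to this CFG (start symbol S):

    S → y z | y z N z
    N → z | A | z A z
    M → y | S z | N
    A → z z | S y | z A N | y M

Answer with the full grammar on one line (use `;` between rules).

S → y z S'; N → A | z N'; M → y | S z | N; A → S y | y M | z A'; S' → ε | N z; N' → ε | A z; A' → z | A N

S has alternatives sharing prefix 'y z': factor to S → y z S' with S' → ε | N z.
N has alternatives sharing prefix 'z': factor to N → z N' with N' → ε | A z.
A has alternatives sharing prefix 'z': factor to A → z A' with A' → z | A N.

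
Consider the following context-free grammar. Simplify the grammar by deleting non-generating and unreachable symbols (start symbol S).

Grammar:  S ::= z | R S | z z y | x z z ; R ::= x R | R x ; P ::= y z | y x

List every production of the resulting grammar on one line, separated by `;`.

Generating nonterminals: {P, S}.
Reachable from S after that: {S}.
Removed useless symbols: {P, R} and every production mentioning them.

S ::= z | z z y | x z z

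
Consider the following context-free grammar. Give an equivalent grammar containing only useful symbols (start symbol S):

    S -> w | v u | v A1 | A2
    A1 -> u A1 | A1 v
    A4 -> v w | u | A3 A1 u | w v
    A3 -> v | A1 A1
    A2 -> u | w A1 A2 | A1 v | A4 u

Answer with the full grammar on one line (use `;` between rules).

Generating nonterminals: {A2, A3, A4, S}.
Reachable from S after that: {A2, A4, S}.
Removed useless symbols: {A1, A3} and every production mentioning them.

S -> w | v u | A2; A4 -> v w | u | w v; A2 -> u | A4 u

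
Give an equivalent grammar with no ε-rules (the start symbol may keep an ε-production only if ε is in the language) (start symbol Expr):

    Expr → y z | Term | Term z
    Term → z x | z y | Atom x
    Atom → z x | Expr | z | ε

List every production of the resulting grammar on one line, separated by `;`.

Expr → y z | Term | Term z; Term → z x | z y | Atom x | x; Atom → z x | Expr | z

Nullable set = {Atom}.
ε ∉ L(G), so no ε-production is kept.
Add the nullable-subset variants: Term → Atom x gives Atom x | x.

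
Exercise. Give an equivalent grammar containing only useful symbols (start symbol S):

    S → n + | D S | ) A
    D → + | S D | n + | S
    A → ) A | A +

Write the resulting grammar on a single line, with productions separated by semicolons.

Generating nonterminals: {D, S}.
Reachable from S after that: {D, S}.
Removed useless symbols: {A} and every production mentioning them.

S → n + | D S; D → + | S D | n + | S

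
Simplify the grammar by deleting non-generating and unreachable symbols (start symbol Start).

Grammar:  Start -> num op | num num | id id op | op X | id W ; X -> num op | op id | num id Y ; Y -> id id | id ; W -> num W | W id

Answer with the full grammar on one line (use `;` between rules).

Generating nonterminals: {Start, X, Y}.
Reachable from Start after that: {Start, X, Y}.
Removed useless symbols: {W} and every production mentioning them.

Start -> num op | num num | id id op | op X; X -> num op | op id | num id Y; Y -> id id | id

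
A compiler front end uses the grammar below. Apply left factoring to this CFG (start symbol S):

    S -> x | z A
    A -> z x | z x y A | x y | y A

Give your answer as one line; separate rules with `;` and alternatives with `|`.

A has alternatives sharing prefix 'z x': factor to A → z x A' with A' → ε | y A.

S -> x | z A; A -> x y | y A | z x A'; A' -> ε | y A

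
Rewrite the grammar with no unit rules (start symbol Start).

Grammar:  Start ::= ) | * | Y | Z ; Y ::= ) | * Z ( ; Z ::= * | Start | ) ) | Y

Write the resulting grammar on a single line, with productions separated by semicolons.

Unit pairs: Start ⇒* {Y, Z}; Z ⇒* {Start, Y}.
Replace each nonterminal's rules with the union of the non-unit rules of every nonterminal it unit-derives.

Start ::= * | ) ) | ) | * Z (; Y ::= ) | * Z (; Z ::= * | ) ) | ) | * Z (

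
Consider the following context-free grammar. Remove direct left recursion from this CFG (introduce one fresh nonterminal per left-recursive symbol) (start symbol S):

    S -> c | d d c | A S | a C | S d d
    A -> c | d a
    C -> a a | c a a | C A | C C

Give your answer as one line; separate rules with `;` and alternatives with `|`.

S -> c S' | d d c S' | A S S' | a C S'; A -> c | d a; C -> a a C' | c a a C'; S' -> d d S' | eps; C' -> A C' | C C' | eps

Directly left-recursive nonterminals: S, C.
For S: α = {d d}, β = {c, d d c, A S, a C}. Rewrite as S → β S' and S' → α S' | ε.
For C: α = {A, C}, β = {a a, c a a}. Rewrite as C → β C' and C' → α C' | ε.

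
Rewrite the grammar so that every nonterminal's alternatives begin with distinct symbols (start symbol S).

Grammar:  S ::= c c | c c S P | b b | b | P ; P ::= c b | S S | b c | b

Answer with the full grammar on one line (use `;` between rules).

S has alternatives sharing prefix 'c c': factor to S → c c S' with S' → ε | S P.
S has alternatives sharing prefix 'b': factor to S → b S'' with S'' → b | ε.
P has alternatives sharing prefix 'b': factor to P → b P' with P' → c | ε.

S ::= P | c c S' | b S''; P ::= c b | S S | b P'; S' ::= ε | S P; S'' ::= b | ε; P' ::= c | ε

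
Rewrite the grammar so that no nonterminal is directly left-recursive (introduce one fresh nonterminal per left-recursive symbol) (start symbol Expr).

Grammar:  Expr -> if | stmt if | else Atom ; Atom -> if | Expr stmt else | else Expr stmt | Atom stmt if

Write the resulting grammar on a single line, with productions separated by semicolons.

Expr -> if | stmt if | else Atom; Atom -> if Atom1 | Expr stmt else Atom1 | else Expr stmt Atom1; Atom1 -> stmt if Atom1 | eps

Atom is directly left-recursive.
For Atom: α = {stmt if}, β = {if, Expr stmt else, else Expr stmt}. Rewrite as Atom → β Atom1 and Atom1 → α Atom1 | ε.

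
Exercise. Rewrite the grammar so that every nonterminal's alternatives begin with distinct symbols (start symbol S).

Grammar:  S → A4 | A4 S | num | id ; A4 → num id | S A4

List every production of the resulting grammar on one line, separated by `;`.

S has alternatives sharing prefix 'A4': factor to S → A4 S' with S' → ε | S.

S → num | id | A4 S'; A4 → num id | S A4; S' → ε | S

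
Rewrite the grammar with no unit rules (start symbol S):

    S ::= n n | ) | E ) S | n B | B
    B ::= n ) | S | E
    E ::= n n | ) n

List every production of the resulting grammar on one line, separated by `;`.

S ::= n ) | n n | ) n | ) | E ) S | n B; B ::= n ) | n n | ) n | ) | E ) S | n B; E ::= n n | ) n

Unit pairs: B ⇒* {E, S}; S ⇒* {B, E}.
Replace each nonterminal's rules with the union of the non-unit rules of every nonterminal it unit-derives.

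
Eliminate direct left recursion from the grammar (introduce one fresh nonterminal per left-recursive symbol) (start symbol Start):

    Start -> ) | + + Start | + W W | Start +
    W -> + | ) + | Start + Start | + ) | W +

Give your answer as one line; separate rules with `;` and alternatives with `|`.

Start -> ) Start1 | + + Start Start1 | + W W Start1; W -> + W1 | ) + W1 | Start + Start W1 | + ) W1; Start1 -> + Start1 | ε; W1 -> + W1 | ε

Directly left-recursive nonterminals: Start, W.
For Start: α = {+}, β = {), + + Start, + W W}. Rewrite as Start → β Start1 and Start1 → α Start1 | ε.
For W: α = {+}, β = {+, ) +, Start + Start, + )}. Rewrite as W → β W1 and W1 → α W1 | ε.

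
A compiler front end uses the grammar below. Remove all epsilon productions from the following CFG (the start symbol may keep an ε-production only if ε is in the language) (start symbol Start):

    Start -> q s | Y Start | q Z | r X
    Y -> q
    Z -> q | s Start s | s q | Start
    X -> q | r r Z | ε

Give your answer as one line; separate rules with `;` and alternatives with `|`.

Start -> q s | Y Start | q Z | r X | r; Y -> q; Z -> q | s Start s | s q | Start; X -> q | r r Z

The nullable symbols are {X}.
ε ∉ L(G), so no ε-production is kept.
Add the nullable-subset variants: Start → r X gives r X | r.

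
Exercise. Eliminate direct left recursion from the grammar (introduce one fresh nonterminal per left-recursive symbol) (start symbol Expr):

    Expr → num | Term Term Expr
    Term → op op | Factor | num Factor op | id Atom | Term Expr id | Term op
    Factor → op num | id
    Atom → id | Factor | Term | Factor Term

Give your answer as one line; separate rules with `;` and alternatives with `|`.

Left recursion appears on Term.
For Term: α = {Expr id, op}, β = {op op, Factor, num Factor op, id Atom}. Rewrite as Term → β Term1 and Term1 → α Term1 | ε.

Expr → num | Term Term Expr; Term → op op Term1 | Factor Term1 | num Factor op Term1 | id Atom Term1; Factor → op num | id; Atom → id | Factor | Term | Factor Term; Term1 → Expr id Term1 | op Term1 | epsilon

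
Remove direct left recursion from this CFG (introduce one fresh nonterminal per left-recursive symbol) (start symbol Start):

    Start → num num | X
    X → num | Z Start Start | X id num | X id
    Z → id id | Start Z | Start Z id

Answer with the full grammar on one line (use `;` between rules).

Left recursion appears on X.
For X: α = {id num, id}, β = {num, Z Start Start}. Rewrite as X → β X1 and X1 → α X1 | ε.

Start → num num | X; X → num X1 | Z Start Start X1; Z → id id | Start Z | Start Z id; X1 → id num X1 | id X1 | eps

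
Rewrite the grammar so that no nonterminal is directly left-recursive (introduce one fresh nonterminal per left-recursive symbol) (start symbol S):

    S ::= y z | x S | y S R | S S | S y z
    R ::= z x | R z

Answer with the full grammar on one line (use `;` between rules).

S, R are directly left-recursive.
For S: α = {S, y z}, β = {y z, x S, y S R}. Rewrite as S → β S' and S' → α S' | ε.
For R: α = {z}, β = {z x}. Rewrite as R → β R' and R' → α R' | ε.

S ::= y z S' | x S S' | y S R S'; R ::= z x R'; S' ::= S S' | y z S' | ε; R' ::= z R' | ε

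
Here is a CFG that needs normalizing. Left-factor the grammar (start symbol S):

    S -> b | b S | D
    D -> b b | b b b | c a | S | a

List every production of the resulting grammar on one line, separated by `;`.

S -> D | b S'; D -> c a | S | a | b b D'; S' -> ε | S; D' -> ε | b

S has alternatives sharing prefix 'b': factor to S → b S' with S' → ε | S.
D has alternatives sharing prefix 'b b': factor to D → b b D' with D' → ε | b.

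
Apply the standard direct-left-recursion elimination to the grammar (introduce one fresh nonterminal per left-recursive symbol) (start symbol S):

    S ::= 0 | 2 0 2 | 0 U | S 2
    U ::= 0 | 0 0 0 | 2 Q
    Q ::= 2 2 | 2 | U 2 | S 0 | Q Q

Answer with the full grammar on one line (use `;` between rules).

S ::= 0 S' | 2 0 2 S' | 0 U S'; U ::= 0 | 0 0 0 | 2 Q; Q ::= 2 2 Q' | 2 Q' | U 2 Q' | S 0 Q'; S' ::= 2 S' | ε; Q' ::= Q Q' | ε

S, Q are directly left-recursive.
For S: α = {2}, β = {0, 2 0 2, 0 U}. Rewrite as S → β S' and S' → α S' | ε.
For Q: α = {Q}, β = {2 2, 2, U 2, S 0}. Rewrite as Q → β Q' and Q' → α Q' | ε.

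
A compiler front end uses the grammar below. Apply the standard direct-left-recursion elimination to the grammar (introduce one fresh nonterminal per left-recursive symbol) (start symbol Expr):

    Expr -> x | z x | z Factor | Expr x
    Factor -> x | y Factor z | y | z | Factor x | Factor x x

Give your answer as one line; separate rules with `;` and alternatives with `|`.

Directly left-recursive nonterminals: Expr, Factor.
For Expr: α = {x}, β = {x, z x, z Factor}. Rewrite as Expr → β Expr1 and Expr1 → α Expr1 | ε.
For Factor: α = {x, x x}, β = {x, y Factor z, y, z}. Rewrite as Factor → β Factor1 and Factor1 → α Factor1 | ε.

Expr -> x Expr1 | z x Expr1 | z Factor Expr1; Factor -> x Factor1 | y Factor z Factor1 | y Factor1 | z Factor1; Expr1 -> x Expr1 | ε; Factor1 -> x Factor1 | x x Factor1 | ε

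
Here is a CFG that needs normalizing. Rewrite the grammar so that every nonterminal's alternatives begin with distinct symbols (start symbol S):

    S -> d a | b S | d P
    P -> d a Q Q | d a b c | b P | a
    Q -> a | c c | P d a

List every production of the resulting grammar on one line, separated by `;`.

S has alternatives sharing prefix 'd': factor to S → d S' with S' → a | P.
P has alternatives sharing prefix 'd a': factor to P → d a P' with P' → Q Q | b c.

S -> b S | d S'; P -> b P | a | d a P'; Q -> a | c c | P d a; S' -> a | P; P' -> Q Q | b c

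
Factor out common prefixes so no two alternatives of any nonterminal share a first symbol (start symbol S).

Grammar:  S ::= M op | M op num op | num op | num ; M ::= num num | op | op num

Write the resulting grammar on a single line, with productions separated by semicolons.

S has alternatives sharing prefix 'M op': factor to S → M op S' with S' → ε | num op.
S has alternatives sharing prefix 'num': factor to S → num S'' with S'' → op | ε.
M has alternatives sharing prefix 'op': factor to M → op M' with M' → ε | num.

S ::= M op S' | num S''; M ::= num num | op M'; S' ::= ε | num op; S'' ::= op | ε; M' ::= ε | num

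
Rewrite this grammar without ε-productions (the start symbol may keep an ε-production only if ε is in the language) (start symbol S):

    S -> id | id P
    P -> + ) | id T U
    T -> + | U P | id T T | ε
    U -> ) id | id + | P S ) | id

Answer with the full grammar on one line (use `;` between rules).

S -> id | id P; P -> + ) | id T U | id U; T -> + | U P | id T T | id T | id; U -> ) id | id + | P S ) | id

Nullable nonterminals: {T}.
ε ∉ L(G), so no ε-production is kept.
Add the nullable-subset variants: P → id T U gives id T U | id U. T → id T T gives id T T | id T | id.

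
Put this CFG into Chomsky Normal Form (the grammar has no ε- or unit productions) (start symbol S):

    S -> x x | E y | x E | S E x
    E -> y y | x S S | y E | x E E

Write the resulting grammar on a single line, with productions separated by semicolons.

S -> X1 X1 | E X2 | X1 E | S Y1; E -> X2 X2 | X1 Y2 | X2 E | X1 Y3; X1 -> x; X2 -> y; Y1 -> E X1; Y2 -> S S; Y3 -> E E

Introduce a nonterminal for each terminal appearing in a rule of length ≥ 2: X1 → x, X2 → y.
Binarize each right-hand side of length ≥ 3 by chaining fresh nonterminals (Y1, Y2, …): affected rules were S → S E X1; E → X1 S S; E → X1 E E.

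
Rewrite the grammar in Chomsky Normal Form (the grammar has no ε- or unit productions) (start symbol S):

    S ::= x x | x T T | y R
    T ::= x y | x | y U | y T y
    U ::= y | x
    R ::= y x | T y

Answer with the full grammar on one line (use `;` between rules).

Introduce a nonterminal for each terminal appearing in a rule of length ≥ 2: X1 → x, X2 → y.
Binarize each right-hand side of length ≥ 3 by chaining fresh nonterminals (Y1, Y2, …): affected rules were S → X1 T T; T → X2 T X2.

S ::= X1 X1 | X1 Y1 | X2 R; T ::= X1 X2 | x | X2 U | X2 Y2; U ::= y | x; R ::= X2 X1 | T X2; X1 ::= x; X2 ::= y; Y1 ::= T T; Y2 ::= T X2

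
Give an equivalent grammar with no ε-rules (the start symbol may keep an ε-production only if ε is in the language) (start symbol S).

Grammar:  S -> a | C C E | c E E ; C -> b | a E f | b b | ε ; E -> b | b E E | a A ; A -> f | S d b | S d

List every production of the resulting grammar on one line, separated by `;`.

S -> a | C C E | C E | E | c E E; C -> b | a E f | b b; E -> b | b E E | a A; A -> f | S d b | S d

Nullable set = {C}.
ε ∉ L(G), so no ε-production is kept.
Expand every rule over subsets of its nullable positions: S → C C E gives C C E | C E | E.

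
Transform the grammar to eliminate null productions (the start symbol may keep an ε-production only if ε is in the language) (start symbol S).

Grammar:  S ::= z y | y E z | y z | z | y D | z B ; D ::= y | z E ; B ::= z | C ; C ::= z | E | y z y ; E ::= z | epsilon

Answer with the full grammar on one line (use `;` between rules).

S ::= z y | y E z | y z | z | y D | z B; D ::= y | z E | z; B ::= z | C; C ::= z | E | y z y; E ::= z

Nullable set = {B, C, E}.
ε ∉ L(G), so no ε-production is kept.
Add the nullable-subset variants: S → y E z gives y E z | y z. D → z E gives z E | z.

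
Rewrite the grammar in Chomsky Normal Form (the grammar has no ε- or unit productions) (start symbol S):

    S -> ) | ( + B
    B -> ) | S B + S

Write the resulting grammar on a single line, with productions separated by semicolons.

S -> ) | X1 Y1; B -> ) | S Y2; X1 -> (; X2 -> +; Y1 -> X2 B; Y2 -> B Y3; Y3 -> X2 S

Introduce a nonterminal for each terminal appearing in a rule of length ≥ 2: X1 → (, X2 → +.
Binarize each right-hand side of length ≥ 3 by chaining fresh nonterminals (Y1, Y2, …): affected rules were S → X1 X2 B; B → S B X2 S.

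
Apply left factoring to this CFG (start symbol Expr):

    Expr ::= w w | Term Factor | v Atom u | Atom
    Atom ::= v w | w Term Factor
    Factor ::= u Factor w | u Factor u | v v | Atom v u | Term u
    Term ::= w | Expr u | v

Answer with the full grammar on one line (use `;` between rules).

Expr ::= w w | Term Factor | v Atom u | Atom; Atom ::= v w | w Term Factor; Factor ::= v v | Atom v u | Term u | u Factor Factor1; Term ::= w | Expr u | v; Factor1 ::= w | u

Factor has alternatives sharing prefix 'u Factor': factor to Factor → u Factor Factor1 with Factor1 → w | u.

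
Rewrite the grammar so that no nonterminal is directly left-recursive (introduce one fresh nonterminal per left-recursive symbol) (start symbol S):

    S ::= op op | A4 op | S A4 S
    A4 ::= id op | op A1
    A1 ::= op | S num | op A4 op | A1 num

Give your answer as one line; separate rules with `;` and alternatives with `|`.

Left recursion appears on S, A1.
For S: α = {A4 S}, β = {op op, A4 op}. Rewrite as S → β S' and S' → α S' | ε.
For A1: α = {num}, β = {op, S num, op A4 op}. Rewrite as A1 → β A1' and A1' → α A1' | ε.

S ::= op op S' | A4 op S'; A4 ::= id op | op A1; A1 ::= op A1' | S num A1' | op A4 op A1'; S' ::= A4 S S' | ε; A1' ::= num A1' | ε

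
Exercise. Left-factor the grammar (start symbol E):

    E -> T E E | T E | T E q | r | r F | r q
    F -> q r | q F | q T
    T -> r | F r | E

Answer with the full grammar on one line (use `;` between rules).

E -> T E E' | r E''; F -> q F'; T -> r | F r | E; E' -> E | ε | q; E'' -> ε | F | q; F' -> r | F | T

E has alternatives sharing prefix 'T E': factor to E → T E E' with E' → E | ε | q.
E has alternatives sharing prefix 'r': factor to E → r E'' with E'' → ε | F | q.
F has alternatives sharing prefix 'q': factor to F → q F' with F' → r | F | T.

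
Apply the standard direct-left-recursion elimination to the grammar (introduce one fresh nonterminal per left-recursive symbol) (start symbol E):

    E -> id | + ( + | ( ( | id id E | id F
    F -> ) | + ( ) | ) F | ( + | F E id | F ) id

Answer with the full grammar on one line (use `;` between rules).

E -> id | + ( + | ( ( | id id E | id F; F -> ) F' | + ( ) F' | ) F F' | ( + F'; F' -> E id F' | ) id F' | ε

Left recursion appears on F.
For F: α = {E id, ) id}, β = {), + ( ), ) F, ( +}. Rewrite as F → β F' and F' → α F' | ε.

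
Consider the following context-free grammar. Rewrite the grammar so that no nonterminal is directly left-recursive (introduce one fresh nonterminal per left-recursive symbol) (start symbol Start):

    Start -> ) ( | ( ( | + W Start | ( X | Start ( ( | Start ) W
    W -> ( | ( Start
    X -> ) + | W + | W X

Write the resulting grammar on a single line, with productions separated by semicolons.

Start -> ) ( Start1 | ( ( Start1 | + W Start Start1 | ( X Start1; W -> ( | ( Start; X -> ) + | W + | W X; Start1 -> ( ( Start1 | ) W Start1 | ε

Start is directly left-recursive.
For Start: α = {( (, ) W}, β = {) (, ( (, + W Start, ( X}. Rewrite as Start → β Start1 and Start1 → α Start1 | ε.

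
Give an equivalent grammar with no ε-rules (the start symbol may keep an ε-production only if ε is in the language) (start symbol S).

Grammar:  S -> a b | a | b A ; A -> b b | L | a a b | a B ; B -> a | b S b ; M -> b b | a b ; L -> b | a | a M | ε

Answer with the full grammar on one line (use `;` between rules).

S -> a b | a | b A | b; A -> b b | L | a a b | a B; B -> a | b S b; M -> b b | a b; L -> b | a | a M

Nullable set = {A, L}.
ε ∉ L(G), so no ε-production is kept.
For each production, add variants omitting each subset of nullable occurrences: S → b A gives b A | b.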